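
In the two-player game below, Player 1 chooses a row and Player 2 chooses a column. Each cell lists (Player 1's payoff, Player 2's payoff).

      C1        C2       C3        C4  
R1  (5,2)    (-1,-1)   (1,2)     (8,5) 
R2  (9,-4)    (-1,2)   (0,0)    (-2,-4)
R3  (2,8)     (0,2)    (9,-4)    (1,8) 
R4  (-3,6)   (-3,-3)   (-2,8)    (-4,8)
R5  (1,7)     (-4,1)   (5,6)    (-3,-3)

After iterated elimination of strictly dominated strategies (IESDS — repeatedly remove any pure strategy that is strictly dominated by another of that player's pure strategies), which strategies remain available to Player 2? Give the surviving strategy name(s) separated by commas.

For Player 1, R1 strictly dominates R4 on the remaining columns (C1: 5>-3, C2: -1>-3, C3: 1>-2, C4: 8>-4); eliminate R4.
Row R5 is eliminated: R3 beats it against every remaining column (C1: 2>1, C2: 0>-4, C3: 9>5, C4: 1>-3).
Among the remaining strategies, none is strictly dominated by another pure strategy of the same player, so the elimination stops.
Surviving strategies — Player 1: {R1, R2, R3}; Player 2: {C1, C2, C3, C4}.

C1, C2, C3, C4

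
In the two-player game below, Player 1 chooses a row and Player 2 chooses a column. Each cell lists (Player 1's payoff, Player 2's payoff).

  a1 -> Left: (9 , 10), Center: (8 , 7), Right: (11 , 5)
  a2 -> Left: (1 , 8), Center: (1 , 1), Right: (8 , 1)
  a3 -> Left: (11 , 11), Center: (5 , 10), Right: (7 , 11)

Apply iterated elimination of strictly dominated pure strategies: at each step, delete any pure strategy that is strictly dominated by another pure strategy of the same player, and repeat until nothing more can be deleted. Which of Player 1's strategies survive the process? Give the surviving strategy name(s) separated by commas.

a1, a3

For Player 1, a1 strictly dominates a2 on the remaining columns (Left: 9>1, Center: 8>1, Right: 11>8); eliminate a2.
Column Center is eliminated: Left beats it against every remaining row (a1: 10>7, a3: 11>10).
Among the remaining strategies, none is strictly dominated by another pure strategy of the same player, so the elimination stops.
Surviving strategies — Player 1: {a1, a3}; Player 2: {Left, Right}.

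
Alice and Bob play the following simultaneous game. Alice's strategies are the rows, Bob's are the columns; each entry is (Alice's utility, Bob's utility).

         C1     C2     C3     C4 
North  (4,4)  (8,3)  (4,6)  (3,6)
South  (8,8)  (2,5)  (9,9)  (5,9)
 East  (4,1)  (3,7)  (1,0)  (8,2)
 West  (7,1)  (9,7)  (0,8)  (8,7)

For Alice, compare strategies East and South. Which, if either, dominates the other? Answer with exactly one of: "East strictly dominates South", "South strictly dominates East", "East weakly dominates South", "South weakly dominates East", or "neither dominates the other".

neither dominates the other

Compare East to South across each opponent action: C1: 4<8, C2: 3>2, C3: 1<9, C4: 8>5.
East does better at C2, C4 but worse at C1, C3; neither strategy dominates the other.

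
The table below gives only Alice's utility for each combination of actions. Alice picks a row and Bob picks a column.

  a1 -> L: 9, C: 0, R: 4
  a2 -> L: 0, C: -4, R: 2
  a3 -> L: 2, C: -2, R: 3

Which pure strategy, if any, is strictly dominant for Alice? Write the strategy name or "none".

a1 vs a2: L: 9>0, C: 0>-4, R: 4>2.
a1 vs a3: L: 9>2, C: 0>-2, R: 4>3.
a1 strictly beats every other strategy against every opponent action, so it is strictly dominant.

a1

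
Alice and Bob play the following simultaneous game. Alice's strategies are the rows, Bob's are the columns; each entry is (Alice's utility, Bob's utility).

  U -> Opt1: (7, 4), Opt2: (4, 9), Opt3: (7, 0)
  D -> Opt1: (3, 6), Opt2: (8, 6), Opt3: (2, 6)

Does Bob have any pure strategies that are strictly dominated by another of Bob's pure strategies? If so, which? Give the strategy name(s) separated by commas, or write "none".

Opt1 is not dominated — it holds its own against Opt2 at D (6=6); Opt3 at U (4>0).
Opt2 is not dominated — it holds its own against Opt1 at U (9>4); Opt3 at U (9>0).
Opt3 is not dominated — it holds its own against Opt1 at D (6=6); Opt2 at D (6=6).

none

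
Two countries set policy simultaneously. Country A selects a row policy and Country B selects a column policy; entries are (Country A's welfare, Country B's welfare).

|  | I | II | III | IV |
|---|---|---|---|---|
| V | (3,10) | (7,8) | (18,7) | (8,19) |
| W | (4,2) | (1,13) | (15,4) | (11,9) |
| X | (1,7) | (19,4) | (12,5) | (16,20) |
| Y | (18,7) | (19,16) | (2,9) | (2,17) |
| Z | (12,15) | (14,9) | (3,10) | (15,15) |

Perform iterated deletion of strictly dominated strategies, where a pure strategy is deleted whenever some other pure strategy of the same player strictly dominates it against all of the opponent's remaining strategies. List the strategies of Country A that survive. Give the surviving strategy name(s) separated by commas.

Country B's strategy III is strictly dominated by IV (V: 19>7, W: 9>4, X: 20>5, Y: 17>9, Z: 15>10) and is removed.
Country A's strategy V is strictly dominated by Z (I: 12>3, II: 14>7, IV: 15>8) and is removed.
Country A's strategy W is strictly dominated by Z (I: 12>4, II: 14>1, IV: 15>11) and is removed.
Country B's strategy II is strictly dominated by IV (X: 20>4, Y: 17>16, Z: 15>9) and is removed.
Among the remaining strategies, none is strictly dominated by another pure strategy of the same player, so the elimination stops.
Surviving strategies — Country A: {X, Y, Z}; Country B: {I, IV}.

X, Y, Z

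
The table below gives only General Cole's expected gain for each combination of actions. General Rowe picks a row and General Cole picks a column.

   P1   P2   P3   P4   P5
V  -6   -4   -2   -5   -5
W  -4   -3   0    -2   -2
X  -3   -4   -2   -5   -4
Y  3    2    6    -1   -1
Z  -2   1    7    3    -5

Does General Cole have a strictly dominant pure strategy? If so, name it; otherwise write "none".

P3 vs P1: V: -2>-6, W: 0>-4, X: -2>-3, Y: 6>3, Z: 7>-2.
P3 vs P2: V: -2>-4, W: 0>-3, X: -2>-4, Y: 6>2, Z: 7>1.
P3 vs P4: V: -2>-5, W: 0>-2, X: -2>-5, Y: 6>-1, Z: 7>3.
P3 vs P5: V: -2>-5, W: 0>-2, X: -2>-4, Y: 6>-1, Z: 7>-5.
P3 strictly beats every other strategy against every opponent action, so it is strictly dominant.

P3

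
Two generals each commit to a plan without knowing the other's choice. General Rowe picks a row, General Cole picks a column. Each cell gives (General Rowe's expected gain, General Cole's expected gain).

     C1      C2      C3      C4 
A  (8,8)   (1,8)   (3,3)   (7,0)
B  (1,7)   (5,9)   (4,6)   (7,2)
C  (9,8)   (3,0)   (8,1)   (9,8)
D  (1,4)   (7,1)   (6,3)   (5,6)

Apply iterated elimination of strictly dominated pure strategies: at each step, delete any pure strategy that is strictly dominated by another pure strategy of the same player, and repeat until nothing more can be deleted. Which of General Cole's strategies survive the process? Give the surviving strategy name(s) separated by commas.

C1, C2, C4

For General Rowe, C strictly dominates A on the remaining columns (C1: 9>8, C2: 3>1, C3: 8>3, C4: 9>7); eliminate A.
General Cole's strategy C3 is strictly dominated by C1 (B: 7>6, C: 8>1, D: 4>3) and is removed.
Among the remaining strategies, none is strictly dominated by another pure strategy of the same player, so the elimination stops.
Surviving strategies — General Rowe: {B, C, D}; General Cole: {C1, C2, C4}.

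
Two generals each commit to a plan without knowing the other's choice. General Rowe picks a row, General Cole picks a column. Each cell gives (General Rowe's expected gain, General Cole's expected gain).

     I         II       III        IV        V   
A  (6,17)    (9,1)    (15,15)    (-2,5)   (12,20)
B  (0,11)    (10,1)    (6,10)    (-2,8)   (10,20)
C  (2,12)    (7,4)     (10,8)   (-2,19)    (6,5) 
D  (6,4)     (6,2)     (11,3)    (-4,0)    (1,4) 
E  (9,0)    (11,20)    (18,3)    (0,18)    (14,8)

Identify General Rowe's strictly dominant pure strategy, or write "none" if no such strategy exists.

E

E vs A: I: 9>6, II: 11>9, III: 18>15, IV: 0>-2, V: 14>12.
E vs B: I: 9>0, II: 11>10, III: 18>6, IV: 0>-2, V: 14>10.
E vs C: I: 9>2, II: 11>7, III: 18>10, IV: 0>-2, V: 14>6.
E vs D: I: 9>6, II: 11>6, III: 18>11, IV: 0>-4, V: 14>1.
E strictly beats every other strategy against every opponent action, so it is strictly dominant.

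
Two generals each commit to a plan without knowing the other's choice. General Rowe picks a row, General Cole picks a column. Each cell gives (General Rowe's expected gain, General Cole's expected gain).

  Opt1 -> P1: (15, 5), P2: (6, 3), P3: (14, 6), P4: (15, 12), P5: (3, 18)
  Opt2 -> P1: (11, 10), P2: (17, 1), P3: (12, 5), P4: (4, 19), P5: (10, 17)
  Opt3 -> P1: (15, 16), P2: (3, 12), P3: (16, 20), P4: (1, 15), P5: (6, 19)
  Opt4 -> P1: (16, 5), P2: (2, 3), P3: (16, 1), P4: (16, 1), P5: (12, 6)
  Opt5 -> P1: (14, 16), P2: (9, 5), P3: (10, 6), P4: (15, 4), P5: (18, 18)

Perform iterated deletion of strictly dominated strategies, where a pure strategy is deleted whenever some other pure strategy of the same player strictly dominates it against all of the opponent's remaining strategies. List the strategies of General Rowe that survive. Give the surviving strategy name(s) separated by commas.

Opt3, Opt4, Opt5

General Cole's strategy P1 is strictly dominated by P5 (Opt1: 18>5, Opt2: 17>10, Opt3: 19>16, Opt4: 6>5, Opt5: 18>16) and is removed.
For General Cole, P5 strictly dominates P2 on the remaining rows (Opt1: 18>3, Opt2: 17>1, Opt3: 19>12, Opt4: 6>3, Opt5: 18>5); eliminate P2.
For General Rowe, Opt4 strictly dominates Opt1 on the remaining columns (P3: 16>14, P4: 16>15, P5: 12>3); eliminate Opt1.
Row Opt2 is eliminated: Opt4 beats it against every remaining column (P3: 16>12, P4: 16>4, P5: 12>10).
Column P4 is eliminated: P5 beats it against every remaining row (Opt3: 19>15, Opt4: 6>1, Opt5: 18>4).
Among the remaining strategies, none is strictly dominated by another pure strategy of the same player, so the elimination stops.
Surviving strategies — General Rowe: {Opt3, Opt4, Opt5}; General Cole: {P3, P5}.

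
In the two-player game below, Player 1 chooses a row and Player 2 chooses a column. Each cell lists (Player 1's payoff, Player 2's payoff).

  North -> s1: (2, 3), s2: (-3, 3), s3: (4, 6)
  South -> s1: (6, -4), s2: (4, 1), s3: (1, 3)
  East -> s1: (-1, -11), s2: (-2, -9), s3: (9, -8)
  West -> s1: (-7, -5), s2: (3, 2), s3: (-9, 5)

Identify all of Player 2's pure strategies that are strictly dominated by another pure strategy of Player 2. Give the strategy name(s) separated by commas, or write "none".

s3 strictly dominates s1 — North: 6>3, South: 3>-4, East: -8>-11, West: 5>-5.
s2: dominated, since s3 does at least as well everywhere (North: 6>3, South: 3>1, East: -8>-9, West: 5>2).
s3 is not dominated — it holds its own against s1 at North (6>3); s2 at North (6>3).

s1, s2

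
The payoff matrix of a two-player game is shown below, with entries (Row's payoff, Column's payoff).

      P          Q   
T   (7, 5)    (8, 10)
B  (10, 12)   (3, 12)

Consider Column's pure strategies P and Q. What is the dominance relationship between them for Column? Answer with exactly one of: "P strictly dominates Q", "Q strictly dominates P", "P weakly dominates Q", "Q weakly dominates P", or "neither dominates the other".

Q weakly dominates P

P's payoffs vs Q's, by Row's action — T: 5<10, B: 12=12.
Q is at least as good everywhere and strictly better somewhere (tied at B), so Q weakly dominates P.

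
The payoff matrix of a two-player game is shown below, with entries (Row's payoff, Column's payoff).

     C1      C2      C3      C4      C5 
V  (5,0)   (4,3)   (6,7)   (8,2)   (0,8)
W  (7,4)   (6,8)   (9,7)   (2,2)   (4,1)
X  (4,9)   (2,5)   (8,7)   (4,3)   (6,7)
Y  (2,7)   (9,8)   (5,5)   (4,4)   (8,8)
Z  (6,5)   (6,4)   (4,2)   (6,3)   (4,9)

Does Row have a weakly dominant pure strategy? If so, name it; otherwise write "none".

none

V fails to dominate W at C1 (5<7).
W fails to dominate V at C4 (2<8).
X fails to dominate V at C1 (4<5).
Y fails to dominate V at C1 (2<5).
Z fails to dominate V at C3 (4<6).
No single strategy dominates all the others.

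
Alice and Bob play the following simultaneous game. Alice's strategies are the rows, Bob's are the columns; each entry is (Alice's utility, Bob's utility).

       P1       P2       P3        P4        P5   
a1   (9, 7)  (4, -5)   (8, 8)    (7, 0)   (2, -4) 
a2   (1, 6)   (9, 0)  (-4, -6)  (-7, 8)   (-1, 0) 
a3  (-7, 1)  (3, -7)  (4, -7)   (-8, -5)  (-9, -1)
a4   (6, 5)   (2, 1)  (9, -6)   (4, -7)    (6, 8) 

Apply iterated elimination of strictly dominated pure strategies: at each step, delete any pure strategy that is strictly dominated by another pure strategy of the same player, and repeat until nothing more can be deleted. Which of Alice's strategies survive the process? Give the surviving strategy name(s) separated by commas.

a1, a4

Alice's strategy a3 is strictly dominated by a1 (P1: 9>-7, P2: 4>3, P3: 8>4, P4: 7>-8, P5: 2>-9) and is removed.
For Bob, P1 strictly dominates P2 on the remaining rows (a1: 7>-5, a2: 6>0, a4: 5>1); eliminate P2.
For Alice, a1 strictly dominates a2 on the remaining columns (P1: 9>1, P3: 8>-4, P4: 7>-7, P5: 2>-1); eliminate a2.
Bob's strategy P4 is strictly dominated by P1 (a1: 7>0, a4: 5>-7) and is removed.
Among the remaining strategies, none is strictly dominated by another pure strategy of the same player, so the elimination stops.
Surviving strategies — Alice: {a1, a4}; Bob: {P1, P3, P5}.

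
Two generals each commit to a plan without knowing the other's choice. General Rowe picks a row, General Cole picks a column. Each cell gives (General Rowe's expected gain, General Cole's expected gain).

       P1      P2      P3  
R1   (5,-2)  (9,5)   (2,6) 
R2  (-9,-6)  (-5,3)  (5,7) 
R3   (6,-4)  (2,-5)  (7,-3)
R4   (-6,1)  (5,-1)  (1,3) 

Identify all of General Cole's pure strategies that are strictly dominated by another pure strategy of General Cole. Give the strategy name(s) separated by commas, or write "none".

P1, P2

P1 is strictly dominated by P3 (R1: 6>-2, R2: 7>-6, R3: -3>-4, R4: 3>1).
P2 is strictly dominated by P3 (R1: 6>5, R2: 7>3, R3: -3>-5, R4: 3>-1).
P3: no other strategy beats it everywhere (P1 at R1 (6>-2); P2 at R1 (6>5)).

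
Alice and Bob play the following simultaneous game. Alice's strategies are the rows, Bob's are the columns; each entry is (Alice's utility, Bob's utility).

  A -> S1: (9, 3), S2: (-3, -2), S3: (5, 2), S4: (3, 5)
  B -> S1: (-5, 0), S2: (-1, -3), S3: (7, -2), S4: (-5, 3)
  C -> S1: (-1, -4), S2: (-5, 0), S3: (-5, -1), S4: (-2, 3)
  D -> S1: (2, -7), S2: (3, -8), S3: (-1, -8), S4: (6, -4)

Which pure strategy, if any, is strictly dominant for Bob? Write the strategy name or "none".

S4

S4 vs S1: A: 5>3, B: 3>0, C: 3>-4, D: -4>-7.
S4 vs S2: A: 5>-2, B: 3>-3, C: 3>0, D: -4>-8.
S4 vs S3: A: 5>2, B: 3>-2, C: 3>-1, D: -4>-8.
S4 strictly beats every other strategy against every opponent action, so it is strictly dominant.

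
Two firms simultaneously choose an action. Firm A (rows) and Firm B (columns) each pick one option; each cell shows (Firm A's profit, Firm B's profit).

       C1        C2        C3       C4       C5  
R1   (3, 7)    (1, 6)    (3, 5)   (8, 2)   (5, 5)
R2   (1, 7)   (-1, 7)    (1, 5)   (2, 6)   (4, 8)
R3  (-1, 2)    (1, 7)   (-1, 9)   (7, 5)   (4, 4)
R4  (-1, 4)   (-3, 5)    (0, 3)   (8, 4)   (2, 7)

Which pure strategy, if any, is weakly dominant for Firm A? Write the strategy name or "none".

R1 vs R2: C1: 3>1, C2: 1>-1, C3: 3>1, C4: 8>2, C5: 5>4.
R1 vs R3: C1: 3>-1, C2: 1=1, C3: 3>-1, C4: 8>7, C5: 5>4.
R1 vs R4: C1: 3>-1, C2: 1>-3, C3: 3>0, C4: 8=8, C5: 5>2.
R1 is at least as good as every other strategy against every opponent action, so it is weakly dominant.

R1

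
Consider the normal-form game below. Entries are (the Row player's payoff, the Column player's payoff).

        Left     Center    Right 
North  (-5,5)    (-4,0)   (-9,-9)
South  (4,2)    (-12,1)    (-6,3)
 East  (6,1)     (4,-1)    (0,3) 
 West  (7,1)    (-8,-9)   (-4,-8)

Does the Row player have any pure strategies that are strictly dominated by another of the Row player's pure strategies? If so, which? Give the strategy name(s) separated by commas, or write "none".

North, South

North: dominated, since East does at least as well everywhere (Left: 6>-5, Center: 4>-4, Right: 0>-9).
East strictly dominates South — Left: 6>4, Center: 4>-12, Right: 0>-6.
Nothing dominates East: North at Left (6>-5); South at Left (6>4); West at Center (4>-8).
West is not dominated — it holds its own against North at Left (7>-5); South at Left (7>4); East at Left (7>6).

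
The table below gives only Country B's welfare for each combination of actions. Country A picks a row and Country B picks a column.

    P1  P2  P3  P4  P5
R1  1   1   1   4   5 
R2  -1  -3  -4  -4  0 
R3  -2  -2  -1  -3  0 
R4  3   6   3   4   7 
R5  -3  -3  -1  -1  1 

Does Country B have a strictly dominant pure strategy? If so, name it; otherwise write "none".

P5

P5 vs P1: R1: 5>1, R2: 0>-1, R3: 0>-2, R4: 7>3, R5: 1>-3.
P5 vs P2: R1: 5>1, R2: 0>-3, R3: 0>-2, R4: 7>6, R5: 1>-3.
P5 vs P3: R1: 5>1, R2: 0>-4, R3: 0>-1, R4: 7>3, R5: 1>-1.
P5 vs P4: R1: 5>4, R2: 0>-4, R3: 0>-3, R4: 7>4, R5: 1>-1.
P5 strictly beats every other strategy against every opponent action, so it is strictly dominant.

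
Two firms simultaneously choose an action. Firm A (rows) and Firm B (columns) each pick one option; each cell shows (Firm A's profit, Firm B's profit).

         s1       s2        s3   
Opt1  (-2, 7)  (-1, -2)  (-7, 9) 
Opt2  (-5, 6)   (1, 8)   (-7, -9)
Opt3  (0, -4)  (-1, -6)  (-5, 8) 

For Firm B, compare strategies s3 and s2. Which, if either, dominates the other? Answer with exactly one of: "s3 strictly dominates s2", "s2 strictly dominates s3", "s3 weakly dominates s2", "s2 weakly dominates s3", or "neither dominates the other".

s3's payoffs vs s2's, by Firm A's action — Opt1: 9>-2, Opt2: -9<8, Opt3: 8>-6.
s3 does better at Opt1, Opt3 but worse at Opt2; neither strategy dominates the other.

neither dominates the other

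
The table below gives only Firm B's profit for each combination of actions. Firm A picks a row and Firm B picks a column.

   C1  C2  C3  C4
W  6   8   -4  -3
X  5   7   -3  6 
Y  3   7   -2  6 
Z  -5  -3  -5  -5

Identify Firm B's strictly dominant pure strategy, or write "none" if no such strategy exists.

C2

C2 vs C1: W: 8>6, X: 7>5, Y: 7>3, Z: -3>-5.
C2 vs C3: W: 8>-4, X: 7>-3, Y: 7>-2, Z: -3>-5.
C2 vs C4: W: 8>-3, X: 7>6, Y: 7>6, Z: -3>-5.
C2 strictly beats every other strategy against every opponent action, so it is strictly dominant.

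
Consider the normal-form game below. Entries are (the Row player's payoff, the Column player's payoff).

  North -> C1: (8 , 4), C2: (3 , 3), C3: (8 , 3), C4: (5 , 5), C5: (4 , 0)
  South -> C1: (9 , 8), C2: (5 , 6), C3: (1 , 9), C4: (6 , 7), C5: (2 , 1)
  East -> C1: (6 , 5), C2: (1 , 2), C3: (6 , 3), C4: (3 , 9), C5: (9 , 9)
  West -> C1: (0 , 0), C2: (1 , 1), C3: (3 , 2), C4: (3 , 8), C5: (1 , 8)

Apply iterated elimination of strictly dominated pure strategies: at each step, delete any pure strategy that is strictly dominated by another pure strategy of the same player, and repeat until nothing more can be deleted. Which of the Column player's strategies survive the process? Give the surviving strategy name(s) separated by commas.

C1, C3, C4, C5

Row West is eliminated: North beats it against every remaining column (C1: 8>0, C2: 3>1, C3: 8>3, C4: 5>3, C5: 4>1).
For the Column player, C1 strictly dominates C2 on the remaining rows (North: 4>3, South: 8>6, East: 5>2); eliminate C2.
Among the remaining strategies, none is strictly dominated by another pure strategy of the same player, so the elimination stops.
Surviving strategies — the Row player: {North, South, East}; the Column player: {C1, C3, C4, C5}.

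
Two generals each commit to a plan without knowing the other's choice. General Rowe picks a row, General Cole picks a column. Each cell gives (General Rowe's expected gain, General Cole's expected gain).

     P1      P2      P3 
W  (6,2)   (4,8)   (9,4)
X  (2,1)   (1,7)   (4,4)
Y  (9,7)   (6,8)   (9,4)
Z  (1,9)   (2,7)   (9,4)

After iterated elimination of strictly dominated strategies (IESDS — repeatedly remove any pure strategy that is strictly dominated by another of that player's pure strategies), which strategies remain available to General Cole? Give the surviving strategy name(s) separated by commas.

P2

Row X is eliminated: W beats it against every remaining column (P1: 6>2, P2: 4>1, P3: 9>4).
For General Cole, P2 strictly dominates P3 on the remaining rows (W: 8>4, Y: 8>4, Z: 7>4); eliminate P3.
General Rowe's strategy W is strictly dominated by Y (P1: 9>6, P2: 6>4) and is removed.
Row Z is eliminated: Y beats it against every remaining column (P1: 9>1, P2: 6>2).
General Cole's strategy P1 is strictly dominated by P2 (Y: 8>7) and is removed.
Among the remaining strategies, none is strictly dominated by another pure strategy of the same player, so the elimination stops.
Surviving strategies — General Rowe: {Y}; General Cole: {P2}.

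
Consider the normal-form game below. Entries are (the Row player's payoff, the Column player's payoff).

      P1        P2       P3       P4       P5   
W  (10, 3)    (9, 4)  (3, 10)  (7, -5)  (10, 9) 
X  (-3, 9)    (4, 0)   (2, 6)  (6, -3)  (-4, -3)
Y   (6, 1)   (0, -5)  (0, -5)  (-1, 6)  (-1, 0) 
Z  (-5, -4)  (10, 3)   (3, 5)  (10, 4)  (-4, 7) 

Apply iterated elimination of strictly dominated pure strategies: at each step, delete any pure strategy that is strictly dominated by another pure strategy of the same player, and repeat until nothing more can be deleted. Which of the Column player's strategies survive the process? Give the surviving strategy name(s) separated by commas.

For the Row player, W strictly dominates X on the remaining columns (P1: 10>-3, P2: 9>4, P3: 3>2, P4: 7>6, P5: 10>-4); eliminate X.
Row Y is eliminated: W beats it against every remaining column (P1: 10>6, P2: 9>0, P3: 3>0, P4: 7>-1, P5: 10>-1).
Column P1 is eliminated: P2 beats it against every remaining row (W: 4>3, Z: 3>-4).
The Column player's strategy P2 is strictly dominated by P3 (W: 10>4, Z: 5>3) and is removed.
Column P4 is eliminated: P3 beats it against every remaining row (W: 10>-5, Z: 5>4).
Among the remaining strategies, none is strictly dominated by another pure strategy of the same player, so the elimination stops.
Surviving strategies — the Row player: {W, Z}; the Column player: {P3, P5}.

P3, P5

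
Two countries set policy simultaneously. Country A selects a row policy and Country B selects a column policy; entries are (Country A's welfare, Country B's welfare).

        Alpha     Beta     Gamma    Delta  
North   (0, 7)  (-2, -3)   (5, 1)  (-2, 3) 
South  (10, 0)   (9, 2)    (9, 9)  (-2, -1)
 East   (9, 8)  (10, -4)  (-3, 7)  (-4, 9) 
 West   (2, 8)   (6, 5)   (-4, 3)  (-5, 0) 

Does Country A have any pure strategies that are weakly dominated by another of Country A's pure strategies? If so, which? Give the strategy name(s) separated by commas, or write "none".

North, West

North is weakly dominated by South (Alpha: 10>0, Beta: 9>-2, Gamma: 9>5, Delta: -2=-2).
Nothing dominates South: North at Alpha (10>0); East at Alpha (10>9); West at Alpha (10>2).
East: no other strategy beats it everywhere (North at Alpha (9>0); South at Beta (10>9); West at Alpha (9>2)).
South weakly dominates West — Alpha: 10>2, Beta: 9>6, Gamma: 9>-4, Delta: -2>-5.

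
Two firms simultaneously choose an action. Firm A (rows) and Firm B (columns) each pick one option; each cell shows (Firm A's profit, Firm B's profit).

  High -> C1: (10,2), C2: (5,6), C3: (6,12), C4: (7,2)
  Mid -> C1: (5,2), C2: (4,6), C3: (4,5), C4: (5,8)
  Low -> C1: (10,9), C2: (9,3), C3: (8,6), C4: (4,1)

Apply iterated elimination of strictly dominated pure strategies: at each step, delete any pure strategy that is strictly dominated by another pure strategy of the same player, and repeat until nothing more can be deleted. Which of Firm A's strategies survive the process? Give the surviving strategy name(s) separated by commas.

High, Low

For Firm A, High strictly dominates Mid on the remaining columns (C1: 10>5, C2: 5>4, C3: 6>4, C4: 7>5); eliminate Mid.
Column C2 is eliminated: C3 beats it against every remaining row (High: 12>6, Low: 6>3).
Firm B's strategy C4 is strictly dominated by C3 (High: 12>2, Low: 6>1) and is removed.
Among the remaining strategies, none is strictly dominated by another pure strategy of the same player, so the elimination stops.
Surviving strategies — Firm A: {High, Low}; Firm B: {C1, C3}.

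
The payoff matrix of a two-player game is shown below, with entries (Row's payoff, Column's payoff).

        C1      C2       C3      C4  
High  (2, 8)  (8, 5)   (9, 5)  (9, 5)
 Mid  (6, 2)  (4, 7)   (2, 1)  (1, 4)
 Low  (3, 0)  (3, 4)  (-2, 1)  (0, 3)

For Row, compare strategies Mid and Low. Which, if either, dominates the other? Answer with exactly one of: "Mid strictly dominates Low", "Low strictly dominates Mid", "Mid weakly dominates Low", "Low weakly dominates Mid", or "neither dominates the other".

Mid strictly dominates Low

Mid's payoffs vs Low's, by Column's action — C1: 6>3, C2: 4>3, C3: 2>-2, C4: 1>0.
Mid gives a strictly higher payoff against every action of Column, so Mid strictly dominates Low.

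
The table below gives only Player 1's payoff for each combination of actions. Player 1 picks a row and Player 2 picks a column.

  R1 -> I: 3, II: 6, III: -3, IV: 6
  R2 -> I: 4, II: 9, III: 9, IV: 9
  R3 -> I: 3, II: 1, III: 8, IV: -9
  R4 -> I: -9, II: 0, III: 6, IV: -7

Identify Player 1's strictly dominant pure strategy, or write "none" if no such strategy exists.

R2 vs R1: I: 4>3, II: 9>6, III: 9>-3, IV: 9>6.
R2 vs R3: I: 4>3, II: 9>1, III: 9>8, IV: 9>-9.
R2 vs R4: I: 4>-9, II: 9>0, III: 9>6, IV: 9>-7.
R2 strictly beats every other strategy against every opponent action, so it is strictly dominant.

R2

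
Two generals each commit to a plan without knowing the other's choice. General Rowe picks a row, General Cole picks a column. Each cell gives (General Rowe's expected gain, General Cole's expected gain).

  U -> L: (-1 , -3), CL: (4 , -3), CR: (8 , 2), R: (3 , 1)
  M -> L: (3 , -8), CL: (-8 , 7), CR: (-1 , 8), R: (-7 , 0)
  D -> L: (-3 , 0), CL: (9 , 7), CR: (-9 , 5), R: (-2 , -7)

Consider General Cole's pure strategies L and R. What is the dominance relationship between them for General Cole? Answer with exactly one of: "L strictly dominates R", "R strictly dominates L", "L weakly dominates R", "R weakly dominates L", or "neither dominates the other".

L's payoffs vs R's, by General Rowe's action — U: -3<1, M: -8<0, D: 0>-7.
L does better at D but worse at U, M; neither strategy dominates the other.

neither dominates the other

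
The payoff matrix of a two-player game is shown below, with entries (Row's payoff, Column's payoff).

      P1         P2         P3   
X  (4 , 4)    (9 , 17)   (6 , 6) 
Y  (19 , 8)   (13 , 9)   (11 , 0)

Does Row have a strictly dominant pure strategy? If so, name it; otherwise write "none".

Y

Y vs X: P1: 19>4, P2: 13>9, P3: 11>6.
Y strictly beats every other strategy against every opponent action, so it is strictly dominant.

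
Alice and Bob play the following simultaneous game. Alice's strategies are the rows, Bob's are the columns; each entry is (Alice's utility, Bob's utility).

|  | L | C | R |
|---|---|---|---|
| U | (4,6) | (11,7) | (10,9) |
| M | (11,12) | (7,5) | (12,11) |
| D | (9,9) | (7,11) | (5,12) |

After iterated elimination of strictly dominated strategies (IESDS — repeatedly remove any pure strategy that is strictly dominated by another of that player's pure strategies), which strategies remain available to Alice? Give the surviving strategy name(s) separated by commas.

For Bob, R strictly dominates C on the remaining rows (U: 9>7, M: 11>5, D: 12>11); eliminate C.
For Alice, M strictly dominates U on the remaining columns (L: 11>4, R: 12>10); eliminate U.
Row D is eliminated: M beats it against every remaining column (L: 11>9, R: 12>5).
Column R is eliminated: L beats it against every remaining row (M: 12>11).
Among the remaining strategies, none is strictly dominated by another pure strategy of the same player, so the elimination stops.
Surviving strategies — Alice: {M}; Bob: {L}.

M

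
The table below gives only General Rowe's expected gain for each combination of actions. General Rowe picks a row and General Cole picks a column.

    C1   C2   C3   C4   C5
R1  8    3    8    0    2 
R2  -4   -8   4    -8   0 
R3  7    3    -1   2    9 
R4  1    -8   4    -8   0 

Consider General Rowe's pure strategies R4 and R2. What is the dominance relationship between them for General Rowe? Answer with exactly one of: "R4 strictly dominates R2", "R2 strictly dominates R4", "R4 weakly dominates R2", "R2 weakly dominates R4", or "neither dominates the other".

R4 weakly dominates R2

R4's payoffs vs R2's, by General Cole's action — C1: 1>-4, C2: -8=-8, C3: 4=4, C4: -8=-8, C5: 0=0.
R4 is at least as good everywhere and strictly better somewhere (tied only at C2, C3, C4, C5), so R4 weakly but not strictly dominates R2.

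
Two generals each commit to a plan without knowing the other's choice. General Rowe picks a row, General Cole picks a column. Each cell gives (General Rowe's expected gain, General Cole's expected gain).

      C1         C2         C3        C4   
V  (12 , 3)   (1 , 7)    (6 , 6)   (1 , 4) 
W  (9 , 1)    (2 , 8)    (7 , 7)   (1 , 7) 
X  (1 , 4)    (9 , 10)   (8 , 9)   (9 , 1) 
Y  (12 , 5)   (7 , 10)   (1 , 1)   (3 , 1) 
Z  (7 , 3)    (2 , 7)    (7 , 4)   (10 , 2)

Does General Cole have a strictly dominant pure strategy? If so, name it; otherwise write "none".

C2 vs C1: V: 7>3, W: 8>1, X: 10>4, Y: 10>5, Z: 7>3.
C2 vs C3: V: 7>6, W: 8>7, X: 10>9, Y: 10>1, Z: 7>4.
C2 vs C4: V: 7>4, W: 8>7, X: 10>1, Y: 10>1, Z: 7>2.
C2 strictly beats every other strategy against every opponent action, so it is strictly dominant.

C2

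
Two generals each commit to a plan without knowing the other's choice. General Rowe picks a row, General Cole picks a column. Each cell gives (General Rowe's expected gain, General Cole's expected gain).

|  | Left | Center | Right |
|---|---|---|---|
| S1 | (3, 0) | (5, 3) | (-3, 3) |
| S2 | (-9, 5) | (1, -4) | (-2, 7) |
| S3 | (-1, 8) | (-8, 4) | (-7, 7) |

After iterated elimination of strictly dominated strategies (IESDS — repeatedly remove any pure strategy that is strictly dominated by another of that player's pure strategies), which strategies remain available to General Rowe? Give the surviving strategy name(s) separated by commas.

For General Rowe, S1 strictly dominates S3 on the remaining columns (Left: 3>-1, Center: 5>-8, Right: -3>-7); eliminate S3.
Column Left is eliminated: Right beats it against every remaining row (S1: 3>0, S2: 7>5).
Among the remaining strategies, none is strictly dominated by another pure strategy of the same player, so the elimination stops.
Surviving strategies — General Rowe: {S1, S2}; General Cole: {Center, Right}.

S1, S2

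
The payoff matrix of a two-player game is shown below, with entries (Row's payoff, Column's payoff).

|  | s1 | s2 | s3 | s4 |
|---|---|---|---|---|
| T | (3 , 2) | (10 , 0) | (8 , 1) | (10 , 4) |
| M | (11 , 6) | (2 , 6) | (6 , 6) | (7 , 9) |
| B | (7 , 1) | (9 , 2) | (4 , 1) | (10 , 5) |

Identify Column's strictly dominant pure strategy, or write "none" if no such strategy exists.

s4 vs s1: T: 4>2, M: 9>6, B: 5>1.
s4 vs s2: T: 4>0, M: 9>6, B: 5>2.
s4 vs s3: T: 4>1, M: 9>6, B: 5>1.
s4 strictly beats every other strategy against every opponent action, so it is strictly dominant.

s4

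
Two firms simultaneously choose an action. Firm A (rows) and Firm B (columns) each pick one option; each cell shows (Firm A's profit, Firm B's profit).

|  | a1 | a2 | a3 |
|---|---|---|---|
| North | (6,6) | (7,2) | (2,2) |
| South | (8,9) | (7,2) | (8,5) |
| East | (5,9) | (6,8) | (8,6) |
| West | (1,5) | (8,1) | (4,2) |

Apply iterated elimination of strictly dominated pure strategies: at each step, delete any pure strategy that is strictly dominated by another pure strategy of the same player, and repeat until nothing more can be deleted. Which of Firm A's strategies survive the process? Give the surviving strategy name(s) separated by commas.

For Firm B, a1 strictly dominates a2 on the remaining rows (North: 6>2, South: 9>2, East: 9>8, West: 5>1); eliminate a2.
For Firm A, South strictly dominates North on the remaining columns (a1: 8>6, a3: 8>2); eliminate North.
For Firm A, South strictly dominates West on the remaining columns (a1: 8>1, a3: 8>4); eliminate West.
For Firm B, a1 strictly dominates a3 on the remaining rows (South: 9>5, East: 9>6); eliminate a3.
Row East is eliminated: South beats it against every remaining column (a1: 8>5).
Among the remaining strategies, none is strictly dominated by another pure strategy of the same player, so the elimination stops.
Surviving strategies — Firm A: {South}; Firm B: {a1}.

South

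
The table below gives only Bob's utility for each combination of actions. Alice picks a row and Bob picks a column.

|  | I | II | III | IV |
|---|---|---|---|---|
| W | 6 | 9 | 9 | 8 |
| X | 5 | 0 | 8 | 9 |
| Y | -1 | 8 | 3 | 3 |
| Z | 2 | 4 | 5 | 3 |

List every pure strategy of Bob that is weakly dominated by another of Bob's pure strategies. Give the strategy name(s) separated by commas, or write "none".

I

III weakly dominates I — W: 9>6, X: 8>5, Y: 3>-1, Z: 5>2.
II: no other strategy beats it everywhere (I at W (9>6); III at Y (8>3); IV at W (9>8)).
III: no other strategy beats it everywhere (I at W (9>6); II at X (8>0); IV at W (9>8)).
Nothing dominates IV: I at W (8>6); II at X (9>0); III at X (9>8).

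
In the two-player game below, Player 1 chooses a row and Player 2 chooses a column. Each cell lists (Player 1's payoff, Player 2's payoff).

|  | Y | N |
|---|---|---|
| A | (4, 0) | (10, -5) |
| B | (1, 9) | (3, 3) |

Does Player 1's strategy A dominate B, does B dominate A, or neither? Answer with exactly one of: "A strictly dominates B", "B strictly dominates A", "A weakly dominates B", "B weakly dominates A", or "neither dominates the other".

A strictly dominates B

A's payoffs vs B's, by Player 2's action — Y: 4>1, N: 10>3.
Every comparison favours A, so A strictly dominates B.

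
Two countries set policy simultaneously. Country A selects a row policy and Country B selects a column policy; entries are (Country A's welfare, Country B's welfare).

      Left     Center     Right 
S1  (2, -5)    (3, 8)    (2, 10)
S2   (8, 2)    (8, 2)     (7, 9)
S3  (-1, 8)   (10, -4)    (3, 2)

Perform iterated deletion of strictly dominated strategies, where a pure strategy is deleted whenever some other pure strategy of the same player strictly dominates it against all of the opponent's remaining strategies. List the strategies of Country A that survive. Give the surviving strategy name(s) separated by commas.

S2

For Country A, S2 strictly dominates S1 on the remaining columns (Left: 8>2, Center: 8>3, Right: 7>2); eliminate S1.
For Country B, Right strictly dominates Center on the remaining rows (S2: 9>2, S3: 2>-4); eliminate Center.
Country A's strategy S3 is strictly dominated by S2 (Left: 8>-1, Right: 7>3) and is removed.
Column Left is eliminated: Right beats it against every remaining row (S2: 9>2).
Among the remaining strategies, none is strictly dominated by another pure strategy of the same player, so the elimination stops.
Surviving strategies — Country A: {S2}; Country B: {Right}.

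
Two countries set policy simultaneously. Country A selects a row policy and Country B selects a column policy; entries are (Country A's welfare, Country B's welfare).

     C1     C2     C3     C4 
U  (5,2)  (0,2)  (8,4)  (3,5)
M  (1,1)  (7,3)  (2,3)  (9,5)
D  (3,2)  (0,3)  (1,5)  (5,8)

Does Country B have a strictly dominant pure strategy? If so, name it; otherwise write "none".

C4 vs C1: U: 5>2, M: 5>1, D: 8>2.
C4 vs C2: U: 5>2, M: 5>3, D: 8>3.
C4 vs C3: U: 5>4, M: 5>3, D: 8>5.
C4 strictly beats every other strategy against every opponent action, so it is strictly dominant.

C4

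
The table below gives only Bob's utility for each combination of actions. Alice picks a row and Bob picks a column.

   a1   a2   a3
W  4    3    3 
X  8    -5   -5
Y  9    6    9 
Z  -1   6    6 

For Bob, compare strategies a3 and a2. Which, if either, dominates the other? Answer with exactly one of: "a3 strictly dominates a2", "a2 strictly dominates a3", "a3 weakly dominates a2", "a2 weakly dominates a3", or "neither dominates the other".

a3's payoffs vs a2's, by Alice's action — W: 3=3, X: -5=-5, Y: 9>6, Z: 6=6.
a3 is at least as good everywhere and strictly better somewhere (tied only at W, X, Z), so a3 weakly but not strictly dominates a2.

a3 weakly dominates a2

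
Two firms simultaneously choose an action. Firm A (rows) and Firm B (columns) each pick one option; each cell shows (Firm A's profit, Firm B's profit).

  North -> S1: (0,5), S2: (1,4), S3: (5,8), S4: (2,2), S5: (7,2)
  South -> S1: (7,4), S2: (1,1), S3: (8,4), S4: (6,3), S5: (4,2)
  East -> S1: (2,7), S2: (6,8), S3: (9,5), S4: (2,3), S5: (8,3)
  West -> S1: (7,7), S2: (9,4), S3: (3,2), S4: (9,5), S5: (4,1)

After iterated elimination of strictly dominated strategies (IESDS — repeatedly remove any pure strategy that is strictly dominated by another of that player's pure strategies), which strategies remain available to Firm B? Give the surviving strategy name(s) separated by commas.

Column S4 is eliminated: S1 beats it against every remaining row (North: 5>2, South: 4>3, East: 7>3, West: 7>5).
Firm A's strategy North is strictly dominated by East (S1: 2>0, S2: 6>1, S3: 9>5, S5: 8>7) and is removed.
Firm B's strategy S5 is strictly dominated by S1 (South: 4>2, East: 7>3, West: 7>1) and is removed.
Among the remaining strategies, none is strictly dominated by another pure strategy of the same player, so the elimination stops.
Surviving strategies — Firm A: {South, East, West}; Firm B: {S1, S2, S3}.

S1, S2, S3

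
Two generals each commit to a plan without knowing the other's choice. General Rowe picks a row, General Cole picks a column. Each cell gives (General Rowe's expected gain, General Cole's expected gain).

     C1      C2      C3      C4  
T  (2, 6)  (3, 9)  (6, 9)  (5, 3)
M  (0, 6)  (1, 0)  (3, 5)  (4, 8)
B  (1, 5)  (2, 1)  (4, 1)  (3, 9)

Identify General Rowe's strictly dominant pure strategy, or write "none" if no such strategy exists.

T vs M: C1: 2>0, C2: 3>1, C3: 6>3, C4: 5>4.
T vs B: C1: 2>1, C2: 3>2, C3: 6>4, C4: 5>3.
T strictly beats every other strategy against every opponent action, so it is strictly dominant.

T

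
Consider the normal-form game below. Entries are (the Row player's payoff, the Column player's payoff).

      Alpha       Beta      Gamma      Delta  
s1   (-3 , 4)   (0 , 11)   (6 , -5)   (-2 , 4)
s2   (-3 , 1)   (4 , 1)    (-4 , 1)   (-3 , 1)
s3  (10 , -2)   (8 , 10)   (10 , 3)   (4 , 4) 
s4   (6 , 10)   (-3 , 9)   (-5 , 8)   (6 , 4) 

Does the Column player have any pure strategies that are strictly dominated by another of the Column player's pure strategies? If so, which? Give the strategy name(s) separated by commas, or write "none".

Nothing dominates Alpha: Beta at s2 (1=1); Gamma at s1 (4>-5); Delta at s1 (4=4).
Beta is not dominated — it holds its own against Alpha at s1 (11>4); Gamma at s1 (11>-5); Delta at s1 (11>4).
Nothing dominates Gamma: Alpha at s2 (1=1); Beta at s2 (1=1); Delta at s2 (1=1).
Nothing dominates Delta: Alpha at s1 (4=4); Beta at s2 (1=1); Gamma at s1 (4>-5).

none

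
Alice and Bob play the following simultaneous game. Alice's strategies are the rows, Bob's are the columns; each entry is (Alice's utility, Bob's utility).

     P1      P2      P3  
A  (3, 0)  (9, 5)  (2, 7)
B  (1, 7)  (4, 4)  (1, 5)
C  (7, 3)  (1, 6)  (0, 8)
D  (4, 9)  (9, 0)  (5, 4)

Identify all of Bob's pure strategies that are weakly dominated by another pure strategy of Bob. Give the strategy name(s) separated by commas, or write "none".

P1: no other strategy beats it everywhere (P2 at B (7>4); P3 at B (7>5)).
P2: dominated, since P3 does at least as well everywhere (A: 7>5, B: 5>4, C: 8>6, D: 4>0).
Nothing dominates P3: P1 at A (7>0); P2 at A (7>5).

P2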